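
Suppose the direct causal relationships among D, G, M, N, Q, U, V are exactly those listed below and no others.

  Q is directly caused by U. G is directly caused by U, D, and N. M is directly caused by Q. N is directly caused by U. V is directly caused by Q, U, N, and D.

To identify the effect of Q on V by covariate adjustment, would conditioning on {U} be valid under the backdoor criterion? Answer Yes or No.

Backdoor paths from Q to V (paths whose first edge points into Q):
  P1: Q <- U -> N -> V
  P2: Q <- U -> N -> G <- D -> V
  P3: Q <- U -> V
  P4: Q <- U -> G <- N -> V
  P5: Q <- U -> G <- D -> V
Condition 1 (no descendant of Q in the set): holds — descendants of Q are {M, V}; none are in {U}.
Condition 2 (every backdoor path blocked by {U}):
  P1: blocked at fork node U ∈ conditioning set.
  P2: blocked at fork node U ∈ conditioning set.
  P3: blocked at fork node U ∈ conditioning set.
  P4: blocked at fork node U ∈ conditioning set.
  P5: blocked at fork node U ∈ conditioning set.
{U} satisfies the backdoor criterion.

Yes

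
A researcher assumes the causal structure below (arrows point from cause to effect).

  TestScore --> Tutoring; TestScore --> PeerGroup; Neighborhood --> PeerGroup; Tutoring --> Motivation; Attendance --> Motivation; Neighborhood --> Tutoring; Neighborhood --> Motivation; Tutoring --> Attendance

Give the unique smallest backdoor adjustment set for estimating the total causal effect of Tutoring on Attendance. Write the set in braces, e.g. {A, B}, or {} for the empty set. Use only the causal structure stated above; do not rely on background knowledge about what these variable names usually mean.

{}

Variables eligible for adjustment (non-descendants of Tutoring, excluding Tutoring and Attendance): {Neighborhood, PeerGroup, TestScore}.
Backdoor paths from Tutoring to Attendance:
  P1: Tutoring <- TestScore -> PeerGroup <- Neighborhood -> Motivation <- Attendance
  P2: Tutoring <- Neighborhood -> Motivation <- Attendance
Each backdoor path contains an unconditioned collider, so every path is already blocked with the empty conditioning set:
  P1: blocked at collider PeerGroup (neither it nor any descendant is in the conditioning set).
  P2: blocked at collider Motivation (neither it nor any descendant is in the conditioning set).
The empty set is therefore the unique smallest valid set.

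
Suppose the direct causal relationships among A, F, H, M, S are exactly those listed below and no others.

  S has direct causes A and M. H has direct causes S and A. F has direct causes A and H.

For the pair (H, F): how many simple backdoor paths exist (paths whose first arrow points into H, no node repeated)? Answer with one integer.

2

A backdoor path from H to F is any simple undirected path whose first edge points into H (i.e. leaves H via a parent).
Parents of H: {A, S}.
Enumerating:
  P1: H <- A -> F
  P2: H <- S <- A -> F
That exhausts the simple backdoor paths. Count: 2.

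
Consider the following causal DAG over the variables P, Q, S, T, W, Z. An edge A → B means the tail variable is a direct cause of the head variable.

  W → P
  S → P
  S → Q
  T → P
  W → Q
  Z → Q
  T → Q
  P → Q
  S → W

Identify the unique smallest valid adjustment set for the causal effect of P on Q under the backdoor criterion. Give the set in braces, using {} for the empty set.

{S, T, W}

Variables eligible for adjustment (non-descendants of P, excluding P and Q): {S, T, W, Z}.
Backdoor paths from P to Q:
  P1: P <- S -> W -> Q
  P2: P <- S -> Q
  P3: P <- T -> Q
  P4: P <- W <- S -> Q
  P5: P <- W -> Q
The empty set is not sufficient: P1 (P <- S -> W -> Q) has no collider blocking it and no conditioned non-collider, so it is open.
Try {S, T, W}:
  P1: blocked at fork node S ∈ conditioning set.
  P2: blocked at fork node S ∈ conditioning set.
  P3: blocked at fork node T ∈ conditioning set.
  P4: blocked at chain node W ∈ conditioning set.
  P5: blocked at fork node W ∈ conditioning set.
{S, T, W} contains no descendant of P and blocks every backdoor path.
Every element of {S, T, W} is needed (dropping S leaves P2 open; dropping T leaves P3 open; dropping W leaves P5 open), so no proper subset is valid.
Among all size-3 subsets of the eligible variables, only {S, T, W} blocks every backdoor path, so it is the unique smallest valid adjustment set.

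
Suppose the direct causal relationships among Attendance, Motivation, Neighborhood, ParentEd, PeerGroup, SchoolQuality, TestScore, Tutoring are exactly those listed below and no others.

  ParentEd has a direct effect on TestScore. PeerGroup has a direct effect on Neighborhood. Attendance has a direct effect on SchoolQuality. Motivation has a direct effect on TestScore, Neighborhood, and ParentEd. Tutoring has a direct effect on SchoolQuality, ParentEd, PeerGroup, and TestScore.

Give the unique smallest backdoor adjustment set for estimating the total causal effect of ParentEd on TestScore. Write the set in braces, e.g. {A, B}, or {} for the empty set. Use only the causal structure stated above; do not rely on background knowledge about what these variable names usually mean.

Variables eligible for adjustment (non-descendants of ParentEd, excluding ParentEd and TestScore): {Attendance, Motivation, Neighborhood, PeerGroup, SchoolQuality, Tutoring}.
Backdoor paths from ParentEd to TestScore:
  P1: ParentEd <- Motivation -> Neighborhood <- PeerGroup <- Tutoring -> TestScore
  P2: ParentEd <- Motivation -> TestScore
  P3: ParentEd <- Tutoring -> PeerGroup -> Neighborhood <- Motivation -> TestScore
  P4: ParentEd <- Tutoring -> TestScore
The empty set is not sufficient: P2 (ParentEd <- Motivation -> TestScore) has no collider blocking it and no conditioned non-collider, so it is open.
Try {Motivation, Tutoring}:
  P1: blocked at fork node Motivation ∈ conditioning set.
  P2: blocked at fork node Motivation ∈ conditioning set.
  P3: blocked at fork node Tutoring ∈ conditioning set.
  P4: blocked at fork node Tutoring ∈ conditioning set.
{Motivation, Tutoring} contains no descendant of ParentEd and blocks every backdoor path.
Every element of {Motivation, Tutoring} is needed (dropping Motivation leaves P2 open; dropping Tutoring leaves P4 open), so no proper subset is valid.
Among all size-2 subsets of the eligible variables, only {Motivation, Tutoring} blocks every backdoor path, so it is the unique smallest valid adjustment set.

{Motivation, Tutoring}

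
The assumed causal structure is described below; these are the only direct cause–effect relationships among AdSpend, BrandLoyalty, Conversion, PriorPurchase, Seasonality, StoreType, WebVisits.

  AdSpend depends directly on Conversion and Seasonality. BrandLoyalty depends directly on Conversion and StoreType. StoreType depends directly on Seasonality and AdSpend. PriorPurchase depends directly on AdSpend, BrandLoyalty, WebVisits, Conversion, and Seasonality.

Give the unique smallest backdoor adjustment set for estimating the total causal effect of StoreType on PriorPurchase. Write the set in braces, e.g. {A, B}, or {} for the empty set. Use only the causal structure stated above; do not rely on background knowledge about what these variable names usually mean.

Variables eligible for adjustment (non-descendants of StoreType, excluding StoreType and PriorPurchase): {AdSpend, Conversion, Seasonality, WebVisits}.
Backdoor paths from StoreType to PriorPurchase:
  P1: StoreType <- Seasonality -> AdSpend <- Conversion -> BrandLoyalty -> PriorPurchase
  P2: StoreType <- Seasonality -> AdSpend <- Conversion -> PriorPurchase
  P3: StoreType <- Seasonality -> AdSpend -> PriorPurchase
  P4: StoreType <- Seasonality -> PriorPurchase
  P5: StoreType <- AdSpend <- Conversion -> BrandLoyalty -> PriorPurchase
  P6: StoreType <- AdSpend <- Conversion -> PriorPurchase
  P7: StoreType <- AdSpend <- Seasonality -> PriorPurchase
  P8: StoreType <- AdSpend -> PriorPurchase
The empty set is not sufficient: P3 (StoreType <- Seasonality -> AdSpend -> PriorPurchase) has no collider blocking it and no conditioned non-collider, so it is open.
Try {AdSpend, Seasonality}:
  P1: blocked at fork node Seasonality ∈ conditioning set.
  P2: blocked at fork node Seasonality ∈ conditioning set.
  P3: blocked at fork node Seasonality ∈ conditioning set.
  P4: blocked at fork node Seasonality ∈ conditioning set.
  P5: blocked at chain node AdSpend ∈ conditioning set.
  P6: blocked at chain node AdSpend ∈ conditioning set.
  P7: blocked at chain node AdSpend ∈ conditioning set.
  P8: blocked at fork node AdSpend ∈ conditioning set.
{AdSpend, Seasonality} contains no descendant of StoreType and blocks every backdoor path.
Every element of {AdSpend, Seasonality} is needed (dropping AdSpend leaves P5 open; dropping Seasonality leaves P1 open), so no proper subset is valid.
Among all size-2 subsets of the eligible variables, only {AdSpend, Seasonality} blocks every backdoor path, so it is the unique smallest valid adjustment set.

{AdSpend, Seasonality}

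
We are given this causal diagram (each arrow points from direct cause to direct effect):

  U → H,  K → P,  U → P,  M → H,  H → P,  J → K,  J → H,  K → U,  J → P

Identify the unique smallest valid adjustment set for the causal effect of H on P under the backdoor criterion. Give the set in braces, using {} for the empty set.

{J, U}

Variables eligible for adjustment (non-descendants of H, excluding H and P): {J, K, M, U}.
Backdoor paths from H to P:
  P1: H <- J -> K -> U -> P
  P2: H <- J -> K -> P
  P3: H <- J -> P
  P4: H <- U <- K <- J -> P
  P5: H <- U <- K -> P
  P6: H <- U -> P
The empty set is not sufficient: P1 (H <- J -> K -> U -> P) has no collider blocking it and no conditioned non-collider, so it is open.
Try {J, U}:
  P1: blocked at fork node J ∈ conditioning set.
  P2: blocked at fork node J ∈ conditioning set.
  P3: blocked at fork node J ∈ conditioning set.
  P4: blocked at chain node U ∈ conditioning set.
  P5: blocked at chain node U ∈ conditioning set.
  P6: blocked at fork node U ∈ conditioning set.
{J, U} contains no descendant of H and blocks every backdoor path.
Every element of {J, U} is needed (dropping J leaves P2 open; dropping U leaves P5 open), so no proper subset is valid.
Among all size-2 subsets of the eligible variables, only {J, U} blocks every backdoor path, so it is the unique smallest valid adjustment set.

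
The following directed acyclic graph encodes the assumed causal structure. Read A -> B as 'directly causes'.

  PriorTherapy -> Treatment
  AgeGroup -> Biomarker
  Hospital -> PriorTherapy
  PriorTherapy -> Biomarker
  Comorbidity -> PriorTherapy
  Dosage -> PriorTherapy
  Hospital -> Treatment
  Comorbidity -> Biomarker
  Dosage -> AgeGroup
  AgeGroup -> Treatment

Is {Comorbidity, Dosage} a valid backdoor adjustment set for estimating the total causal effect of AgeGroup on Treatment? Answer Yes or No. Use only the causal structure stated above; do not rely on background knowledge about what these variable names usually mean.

Backdoor paths from AgeGroup to Treatment (paths whose first edge points into AgeGroup):
  P1: AgeGroup <- Dosage -> PriorTherapy <- Hospital -> Treatment
  P2: AgeGroup <- Dosage -> PriorTherapy -> Treatment
Condition 1 (no descendant of AgeGroup in the set): holds — descendants of AgeGroup are {Biomarker, Treatment}; none are in {Comorbidity, Dosage}.
Condition 2 (every backdoor path blocked by {Comorbidity, Dosage}):
  P1: blocked at fork node Dosage ∈ conditioning set.
  P2: blocked at fork node Dosage ∈ conditioning set.
{Comorbidity, Dosage} satisfies the backdoor criterion.

Yes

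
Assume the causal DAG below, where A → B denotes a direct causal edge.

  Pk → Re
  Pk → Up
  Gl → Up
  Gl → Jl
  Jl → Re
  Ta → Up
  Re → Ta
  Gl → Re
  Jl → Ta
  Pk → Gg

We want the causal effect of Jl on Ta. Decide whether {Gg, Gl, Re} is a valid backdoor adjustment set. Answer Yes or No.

No

Backdoor paths from Jl to Ta (paths whose first edge points into Jl):
  P1: Jl <- Gl -> Re <- Pk -> Up <- Ta
  P2: Jl <- Gl -> Re -> Ta
  P3: Jl <- Gl -> Up <- Pk -> Re -> Ta
  P4: Jl <- Gl -> Up <- Ta
Condition 1 (no descendant of Jl in the set): FAILS — Re is a descendant of Jl.
Condition 2 (every backdoor path blocked by {Gg, Gl, Re}):
  P1: blocked at fork node Gl ∈ conditioning set.
  P2: blocked at fork node Gl ∈ conditioning set.
  P3: blocked at fork node Gl ∈ conditioning set.
  P4: blocked at fork node Gl ∈ conditioning set.
{Gg, Gl, Re} does not satisfy the backdoor criterion.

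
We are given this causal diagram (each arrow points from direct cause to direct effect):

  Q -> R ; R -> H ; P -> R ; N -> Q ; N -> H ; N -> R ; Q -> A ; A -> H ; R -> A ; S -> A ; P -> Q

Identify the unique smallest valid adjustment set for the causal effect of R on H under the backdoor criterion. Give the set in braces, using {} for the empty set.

{N, Q}

Variables eligible for adjustment (non-descendants of R, excluding R and H): {N, P, Q, S}.
Backdoor paths from R to H:
  P1: R <- P -> Q <- N -> H
  P2: R <- P -> Q -> A -> H
  P3: R <- N -> Q -> A -> H
  P4: R <- N -> H
  P5: R <- Q <- N -> H
  P6: R <- Q -> A -> H
The empty set is not sufficient: P2 (R <- P -> Q -> A -> H) has no collider blocking it and no conditioned non-collider, so it is open.
Try {N, Q}:
  P1: blocked at fork node N ∈ conditioning set.
  P2: blocked at chain node Q ∈ conditioning set.
  P3: blocked at fork node N ∈ conditioning set.
  P4: blocked at fork node N ∈ conditioning set.
  P5: blocked at chain node Q ∈ conditioning set.
  P6: blocked at fork node Q ∈ conditioning set.
{N, Q} contains no descendant of R and blocks every backdoor path.
Every element of {N, Q} is needed (dropping N leaves P1 open; dropping Q leaves P2 open), so no proper subset is valid.
Among all size-2 subsets of the eligible variables, only {N, Q} blocks every backdoor path, so it is the unique smallest valid adjustment set.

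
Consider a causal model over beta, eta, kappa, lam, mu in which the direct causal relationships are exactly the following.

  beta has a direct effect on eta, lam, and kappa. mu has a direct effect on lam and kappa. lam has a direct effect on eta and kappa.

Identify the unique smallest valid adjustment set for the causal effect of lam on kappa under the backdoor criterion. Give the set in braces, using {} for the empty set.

{beta, mu}

Variables eligible for adjustment (non-descendants of lam, excluding lam and kappa): {beta, mu}.
Backdoor paths from lam to kappa:
  P1: lam <- mu -> kappa
  P2: lam <- beta -> kappa
The empty set is not sufficient: P1 (lam <- mu -> kappa) has no collider blocking it and no conditioned non-collider, so it is open.
Try {beta, mu}:
  P1: blocked at fork node mu ∈ conditioning set.
  P2: blocked at fork node beta ∈ conditioning set.
{beta, mu} contains no descendant of lam and blocks every backdoor path.
Every element of {beta, mu} is needed (dropping beta leaves P2 open; dropping mu leaves P1 open), so no proper subset is valid.
Among all size-2 subsets of the eligible variables, only {beta, mu} blocks every backdoor path, so it is the unique smallest valid adjustment set.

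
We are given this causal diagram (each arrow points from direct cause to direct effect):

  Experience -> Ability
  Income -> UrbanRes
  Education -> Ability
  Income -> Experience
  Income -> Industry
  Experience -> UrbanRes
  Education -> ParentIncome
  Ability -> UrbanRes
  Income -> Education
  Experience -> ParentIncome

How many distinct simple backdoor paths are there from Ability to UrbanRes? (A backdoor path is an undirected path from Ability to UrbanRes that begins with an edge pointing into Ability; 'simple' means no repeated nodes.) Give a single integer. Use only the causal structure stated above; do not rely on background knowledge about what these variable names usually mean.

7

A backdoor path from Ability to UrbanRes is any simple undirected path whose first edge points into Ability (i.e. leaves Ability via a parent).
Parents of Ability: {Education, Experience}.
Enumerating:
  P1: Ability <- Education <- Income -> Experience -> UrbanRes
  P2: Ability <- Education <- Income -> UrbanRes
  P3: Ability <- Education -> ParentIncome <- Experience <- Income -> UrbanRes
  P4: Ability <- Education -> ParentIncome <- Experience -> UrbanRes
  P5: Ability <- Experience <- Income -> UrbanRes
  P6: Ability <- Experience -> ParentIncome <- Education <- Income -> UrbanRes
  P7: Ability <- Experience -> UrbanRes
That exhausts the simple backdoor paths. Count: 7.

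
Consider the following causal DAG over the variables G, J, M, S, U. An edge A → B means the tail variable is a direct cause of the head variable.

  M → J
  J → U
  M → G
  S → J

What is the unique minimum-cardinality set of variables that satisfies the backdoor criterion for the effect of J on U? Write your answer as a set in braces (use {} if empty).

Variables eligible for adjustment (non-descendants of J, excluding J and U): {G, M, S}.
Backdoor paths from J to U:
  (none)
With no backdoor paths the empty set already satisfies the criterion, and it is trivially minimal.

{}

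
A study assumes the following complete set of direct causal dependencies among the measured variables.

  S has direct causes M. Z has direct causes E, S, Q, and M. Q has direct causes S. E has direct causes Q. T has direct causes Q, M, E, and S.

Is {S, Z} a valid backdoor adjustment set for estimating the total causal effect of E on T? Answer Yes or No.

Backdoor paths from E to T (paths whose first edge points into E):
  P1: E <- Q <- S <- M -> T
  P2: E <- Q <- S -> T
  P3: E <- Q <- S -> Z <- M -> T
  P4: E <- Q -> T
  P5: E <- Q -> Z <- M -> S -> T
  P6: E <- Q -> Z <- M -> T
  P7: E <- Q -> Z <- S <- M -> T
  P8: E <- Q -> Z <- S -> T
Condition 1 (no descendant of E in the set): FAILS — Z is a descendant of E.
Condition 2 (every backdoor path blocked by {S, Z}):
  P1: blocked at chain node S ∈ conditioning set.
  P2: blocked at fork node S ∈ conditioning set.
  P3: blocked at fork node S ∈ conditioning set.
  P4: open — no interior node is in the conditioning set.
  P5: blocked at chain node S ∈ conditioning set.
  P6: open — collider(s) Z are conditioned on (or have a conditioned descendant) and no non-collider on the path is in the set.
  P7: blocked at chain node S ∈ conditioning set.
  P8: blocked at fork node S ∈ conditioning set.
{S, Z} does not satisfy the backdoor criterion.

No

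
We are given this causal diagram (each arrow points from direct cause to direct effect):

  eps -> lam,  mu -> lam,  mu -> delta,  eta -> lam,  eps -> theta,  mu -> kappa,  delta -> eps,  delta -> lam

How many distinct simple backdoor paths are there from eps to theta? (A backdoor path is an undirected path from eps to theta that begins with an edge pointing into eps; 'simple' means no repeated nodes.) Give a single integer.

A backdoor path from eps to theta is any simple undirected path whose first edge points into eps (i.e. leaves eps via a parent).
Parents of eps: {delta}.
No simple path from any parent of eps reaches theta without revisiting eps, so there are no backdoor paths.

0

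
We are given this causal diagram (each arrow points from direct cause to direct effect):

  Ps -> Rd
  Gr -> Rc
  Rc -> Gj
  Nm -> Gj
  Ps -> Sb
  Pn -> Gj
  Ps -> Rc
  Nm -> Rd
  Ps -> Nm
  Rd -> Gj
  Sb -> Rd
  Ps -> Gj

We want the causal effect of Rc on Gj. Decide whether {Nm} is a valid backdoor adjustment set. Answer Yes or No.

Backdoor paths from Rc to Gj (paths whose first edge points into Rc):
  P1: Rc <- Ps -> Sb -> Rd <- Nm -> Gj
  P2: Rc <- Ps -> Sb -> Rd -> Gj
  P3: Rc <- Ps -> Nm -> Rd -> Gj
  P4: Rc <- Ps -> Nm -> Gj
  P5: Rc <- Ps -> Rd <- Nm -> Gj
  P6: Rc <- Ps -> Rd -> Gj
  P7: Rc <- Ps -> Gj
Condition 1 (no descendant of Rc in the set): holds — descendants of Rc are {Gj}; none are in {Nm}.
Condition 2 (every backdoor path blocked by {Nm}):
  P1: blocked at collider Rd (neither it nor any descendant is in the conditioning set).
  P2: open — no interior node is in the conditioning set.
  P3: blocked at chain node Nm ∈ conditioning set.
  P4: blocked at chain node Nm ∈ conditioning set.
  P5: blocked at collider Rd (neither it nor any descendant is in the conditioning set).
  P6: open — no interior node is in the conditioning set.
  P7: open — no interior node is in the conditioning set.
{Nm} does not satisfy the backdoor criterion.

No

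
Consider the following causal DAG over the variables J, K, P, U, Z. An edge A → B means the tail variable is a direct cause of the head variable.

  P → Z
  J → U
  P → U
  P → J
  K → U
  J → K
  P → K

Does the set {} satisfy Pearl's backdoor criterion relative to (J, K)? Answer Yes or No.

Backdoor paths from J to K (paths whose first edge points into J):
  P1: J <- P -> K
  P2: J <- P -> U <- K
Condition 1 (no descendant of J in the set): holds — descendants of J are {K, U}; none are in {}.
Condition 2 (every backdoor path blocked by {}):
  P1: open — no interior node is in the conditioning set.
  P2: blocked at collider U (neither it nor any descendant is in the conditioning set).
{} does not satisfy the backdoor criterion.

No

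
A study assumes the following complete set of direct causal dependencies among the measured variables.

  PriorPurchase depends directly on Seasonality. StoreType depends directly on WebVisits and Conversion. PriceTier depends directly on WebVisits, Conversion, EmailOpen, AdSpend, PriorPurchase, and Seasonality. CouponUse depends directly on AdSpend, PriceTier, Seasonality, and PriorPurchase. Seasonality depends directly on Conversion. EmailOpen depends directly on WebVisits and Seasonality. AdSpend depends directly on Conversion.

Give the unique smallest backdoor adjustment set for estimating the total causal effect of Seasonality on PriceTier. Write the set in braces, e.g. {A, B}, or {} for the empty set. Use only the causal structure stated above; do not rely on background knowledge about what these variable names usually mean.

{Conversion}

Variables eligible for adjustment (non-descendants of Seasonality, excluding Seasonality and PriceTier): {AdSpend, Conversion, StoreType, WebVisits}.
Backdoor paths from Seasonality to PriceTier:
  P1: Seasonality <- Conversion -> AdSpend -> PriceTier
  P2: Seasonality <- Conversion -> AdSpend -> CouponUse <- PriorPurchase -> PriceTier
  P3: Seasonality <- Conversion -> AdSpend -> CouponUse <- PriceTier
  P4: Seasonality <- Conversion -> StoreType <- WebVisits -> EmailOpen -> PriceTier
  P5: Seasonality <- Conversion -> StoreType <- WebVisits -> PriceTier
  P6: Seasonality <- Conversion -> PriceTier
The empty set is not sufficient: P1 (Seasonality <- Conversion -> AdSpend -> PriceTier) has no collider blocking it and no conditioned non-collider, so it is open.
Try {Conversion}:
  P1: blocked at fork node Conversion ∈ conditioning set.
  P2: blocked at fork node Conversion ∈ conditioning set.
  P3: blocked at fork node Conversion ∈ conditioning set.
  P4: blocked at fork node Conversion ∈ conditioning set.
  P5: blocked at fork node Conversion ∈ conditioning set.
  P6: blocked at fork node Conversion ∈ conditioning set.
{Conversion} contains no descendant of Seasonality and blocks every backdoor path.
No other singleton works — e.g. {WebVisits} leaves P1 open — so {Conversion} is the unique smallest valid adjustment set.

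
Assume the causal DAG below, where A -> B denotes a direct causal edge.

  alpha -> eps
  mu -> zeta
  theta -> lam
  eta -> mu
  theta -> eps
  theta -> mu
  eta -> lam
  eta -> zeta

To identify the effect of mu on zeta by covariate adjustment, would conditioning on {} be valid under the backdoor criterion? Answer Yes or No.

No

Backdoor paths from mu to zeta (paths whose first edge points into mu):
  P1: mu <- theta -> lam <- eta -> zeta
  P2: mu <- eta -> zeta
Condition 1 (no descendant of mu in the set): holds — descendants of mu are {zeta}; none are in {}.
Condition 2 (every backdoor path blocked by {}):
  P1: blocked at collider lam (neither it nor any descendant is in the conditioning set).
  P2: open — no interior node is in the conditioning set.
{} does not satisfy the backdoor criterion.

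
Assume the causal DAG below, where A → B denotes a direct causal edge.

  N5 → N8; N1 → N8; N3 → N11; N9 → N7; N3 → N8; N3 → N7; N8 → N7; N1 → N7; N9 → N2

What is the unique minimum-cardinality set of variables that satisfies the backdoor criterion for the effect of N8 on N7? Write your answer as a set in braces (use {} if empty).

Variables eligible for adjustment (non-descendants of N8, excluding N8 and N7): {N1, N11, N2, N3, N5, N9}.
Backdoor paths from N8 to N7:
  P1: N8 <- N1 -> N7
  P2: N8 <- N3 -> N7
The empty set is not sufficient: P1 (N8 <- N1 -> N7) has no collider blocking it and no conditioned non-collider, so it is open.
Try {N1, N3}:
  P1: blocked at fork node N1 ∈ conditioning set.
  P2: blocked at fork node N3 ∈ conditioning set.
{N1, N3} contains no descendant of N8 and blocks every backdoor path.
Every element of {N1, N3} is needed (dropping N1 leaves P1 open; dropping N3 leaves P2 open), so no proper subset is valid.
Among all size-2 subsets of the eligible variables, only {N1, N3} blocks every backdoor path, so it is the unique smallest valid adjustment set.

{N1, N3}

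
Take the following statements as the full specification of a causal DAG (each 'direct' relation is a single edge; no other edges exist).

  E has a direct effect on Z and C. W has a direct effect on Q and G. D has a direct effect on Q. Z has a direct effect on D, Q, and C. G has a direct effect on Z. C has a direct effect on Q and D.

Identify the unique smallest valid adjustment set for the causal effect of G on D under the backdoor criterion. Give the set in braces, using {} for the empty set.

{}

Variables eligible for adjustment (non-descendants of G, excluding G and D): {E, W}.
Backdoor paths from G to D:
  P1: G <- W -> Q <- Z <- E -> C -> D
  P2: G <- W -> Q <- Z -> C -> D
  P3: G <- W -> Q <- Z -> D
  P4: G <- W -> Q <- C <- E -> Z -> D
  P5: G <- W -> Q <- C <- Z -> D
  P6: G <- W -> Q <- C -> D
  P7: G <- W -> Q <- D
Each backdoor path contains an unconditioned collider, so every path is already blocked with the empty conditioning set:
  P1: blocked at collider Q (neither it nor any descendant is in the conditioning set).
  P2: blocked at collider Q (neither it nor any descendant is in the conditioning set).
  P3: blocked at collider Q (neither it nor any descendant is in the conditioning set).
  P4: blocked at collider Q (neither it nor any descendant is in the conditioning set).
  P5: blocked at collider Q (neither it nor any descendant is in the conditioning set).
  P6: blocked at collider Q (neither it nor any descendant is in the conditioning set).
  P7: blocked at collider Q (neither it nor any descendant is in the conditioning set).
The empty set is therefore the unique smallest valid set.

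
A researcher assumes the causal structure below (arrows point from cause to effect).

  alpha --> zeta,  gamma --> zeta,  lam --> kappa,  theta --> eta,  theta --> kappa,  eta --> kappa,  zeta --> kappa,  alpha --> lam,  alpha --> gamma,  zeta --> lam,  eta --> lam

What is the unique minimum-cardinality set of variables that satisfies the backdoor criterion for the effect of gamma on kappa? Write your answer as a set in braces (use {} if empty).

Variables eligible for adjustment (non-descendants of gamma, excluding gamma and kappa): {alpha, eta, theta}.
Backdoor paths from gamma to kappa:
  P1: gamma <- alpha -> zeta -> lam <- eta <- theta -> kappa
  P2: gamma <- alpha -> zeta -> lam <- eta -> kappa
  P3: gamma <- alpha -> zeta -> lam -> kappa
  P4: gamma <- alpha -> zeta -> kappa
  P5: gamma <- alpha -> lam <- zeta -> kappa
  P6: gamma <- alpha -> lam <- eta <- theta -> kappa
  P7: gamma <- alpha -> lam <- eta -> kappa
  P8: gamma <- alpha -> lam -> kappa
The empty set is not sufficient: P3 (gamma <- alpha -> zeta -> lam -> kappa) has no collider blocking it and no conditioned non-collider, so it is open.
Try {alpha}:
  P1: blocked at fork node alpha ∈ conditioning set.
  P2: blocked at fork node alpha ∈ conditioning set.
  P3: blocked at fork node alpha ∈ conditioning set.
  P4: blocked at fork node alpha ∈ conditioning set.
  P5: blocked at fork node alpha ∈ conditioning set.
  P6: blocked at fork node alpha ∈ conditioning set.
  P7: blocked at fork node alpha ∈ conditioning set.
  P8: blocked at fork node alpha ∈ conditioning set.
{alpha} contains no descendant of gamma and blocks every backdoor path.
No other singleton works — e.g. {theta} leaves P3 open — so {alpha} is the unique smallest valid adjustment set.

{alpha}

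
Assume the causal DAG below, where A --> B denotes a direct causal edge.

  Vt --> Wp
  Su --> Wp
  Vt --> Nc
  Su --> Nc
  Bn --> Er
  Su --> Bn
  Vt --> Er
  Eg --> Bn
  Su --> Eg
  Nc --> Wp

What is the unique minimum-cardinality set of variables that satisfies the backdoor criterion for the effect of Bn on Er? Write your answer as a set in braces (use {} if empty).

Variables eligible for adjustment (non-descendants of Bn, excluding Bn and Er): {Eg, Nc, Su, Vt, Wp}.
Backdoor paths from Bn to Er:
  P1: Bn <- Su -> Nc <- Vt -> Er
  P2: Bn <- Su -> Nc -> Wp <- Vt -> Er
  P3: Bn <- Su -> Wp <- Vt -> Er
  P4: Bn <- Su -> Wp <- Nc <- Vt -> Er
  P5: Bn <- Eg <- Su -> Nc <- Vt -> Er
  P6: Bn <- Eg <- Su -> Nc -> Wp <- Vt -> Er
  P7: Bn <- Eg <- Su -> Wp <- Vt -> Er
  P8: Bn <- Eg <- Su -> Wp <- Nc <- Vt -> Er
Each backdoor path contains an unconditioned collider, so every path is already blocked with the empty conditioning set:
  P1: blocked at collider Nc (neither it nor any descendant is in the conditioning set).
  P2: blocked at collider Wp (neither it nor any descendant is in the conditioning set).
  P3: blocked at collider Wp (neither it nor any descendant is in the conditioning set).
  P4: blocked at collider Wp (neither it nor any descendant is in the conditioning set).
  P5: blocked at collider Nc (neither it nor any descendant is in the conditioning set).
  P6: blocked at collider Wp (neither it nor any descendant is in the conditioning set).
  P7: blocked at collider Wp (neither it nor any descendant is in the conditioning set).
  P8: blocked at collider Wp (neither it nor any descendant is in the conditioning set).
The empty set is therefore the unique smallest valid set.

{}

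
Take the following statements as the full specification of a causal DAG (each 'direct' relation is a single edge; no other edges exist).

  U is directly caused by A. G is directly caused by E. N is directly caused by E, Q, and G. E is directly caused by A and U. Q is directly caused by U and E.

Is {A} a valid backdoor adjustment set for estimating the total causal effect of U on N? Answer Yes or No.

Yes

Backdoor paths from U to N (paths whose first edge points into U):
  P1: U <- A -> E -> G -> N
  P2: U <- A -> E -> Q -> N
  P3: U <- A -> E -> N
Condition 1 (no descendant of U in the set): holds — descendants of U are {E, G, N, Q}; none are in {A}.
Condition 2 (every backdoor path blocked by {A}):
  P1: blocked at fork node A ∈ conditioning set.
  P2: blocked at fork node A ∈ conditioning set.
  P3: blocked at fork node A ∈ conditioning set.
{A} satisfies the backdoor criterion.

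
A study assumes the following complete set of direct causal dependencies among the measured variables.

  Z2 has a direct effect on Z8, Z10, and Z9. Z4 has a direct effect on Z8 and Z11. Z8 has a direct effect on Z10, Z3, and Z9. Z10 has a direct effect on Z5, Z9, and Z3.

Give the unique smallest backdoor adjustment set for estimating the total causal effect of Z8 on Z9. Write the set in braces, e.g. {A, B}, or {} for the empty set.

{Z2}

Variables eligible for adjustment (non-descendants of Z8, excluding Z8 and Z9): {Z11, Z2, Z4}.
Backdoor paths from Z8 to Z9:
  P1: Z8 <- Z2 -> Z10 -> Z9
  P2: Z8 <- Z2 -> Z9
The empty set is not sufficient: P1 (Z8 <- Z2 -> Z10 -> Z9) has no collider blocking it and no conditioned non-collider, so it is open.
Try {Z2}:
  P1: blocked at fork node Z2 ∈ conditioning set.
  P2: blocked at fork node Z2 ∈ conditioning set.
{Z2} contains no descendant of Z8 and blocks every backdoor path.
No other singleton works — e.g. {Z4} leaves P1 open — so {Z2} is the unique smallest valid adjustment set.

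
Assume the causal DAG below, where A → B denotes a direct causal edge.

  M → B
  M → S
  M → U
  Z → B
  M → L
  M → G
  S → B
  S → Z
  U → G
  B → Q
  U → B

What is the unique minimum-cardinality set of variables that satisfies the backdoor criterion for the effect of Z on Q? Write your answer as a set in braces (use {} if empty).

{S}

Variables eligible for adjustment (non-descendants of Z, excluding Z and Q): {G, L, M, S, U}.
Backdoor paths from Z to Q:
  P1: Z <- S <- M -> U -> B -> Q
  P2: Z <- S <- M -> G <- U -> B -> Q
  P3: Z <- S <- M -> B -> Q
  P4: Z <- S -> B -> Q
The empty set is not sufficient: P1 (Z <- S <- M -> U -> B -> Q) has no collider blocking it and no conditioned non-collider, so it is open.
Try {S}:
  P1: blocked at chain node S ∈ conditioning set.
  P2: blocked at chain node S ∈ conditioning set.
  P3: blocked at chain node S ∈ conditioning set.
  P4: blocked at fork node S ∈ conditioning set.
{S} contains no descendant of Z and blocks every backdoor path.
No other singleton works — e.g. {M} leaves P4 open — so {S} is the unique smallest valid adjustment set.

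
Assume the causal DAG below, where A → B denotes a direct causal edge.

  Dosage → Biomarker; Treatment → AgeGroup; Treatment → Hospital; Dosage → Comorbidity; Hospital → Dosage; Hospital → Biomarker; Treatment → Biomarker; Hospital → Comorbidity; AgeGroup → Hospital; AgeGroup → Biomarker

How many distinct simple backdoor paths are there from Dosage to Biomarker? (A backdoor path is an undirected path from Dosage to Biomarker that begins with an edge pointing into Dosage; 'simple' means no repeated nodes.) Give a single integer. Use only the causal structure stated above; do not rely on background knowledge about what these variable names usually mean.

5

A backdoor path from Dosage to Biomarker is any simple undirected path whose first edge points into Dosage (i.e. leaves Dosage via a parent).
Parents of Dosage: {Hospital}.
Enumerating:
  P1: Dosage <- Hospital <- Treatment -> AgeGroup -> Biomarker
  P2: Dosage <- Hospital <- Treatment -> Biomarker
  P3: Dosage <- Hospital <- AgeGroup <- Treatment -> Biomarker
  P4: Dosage <- Hospital <- AgeGroup -> Biomarker
  P5: Dosage <- Hospital -> Biomarker
That exhausts the simple backdoor paths. Count: 5.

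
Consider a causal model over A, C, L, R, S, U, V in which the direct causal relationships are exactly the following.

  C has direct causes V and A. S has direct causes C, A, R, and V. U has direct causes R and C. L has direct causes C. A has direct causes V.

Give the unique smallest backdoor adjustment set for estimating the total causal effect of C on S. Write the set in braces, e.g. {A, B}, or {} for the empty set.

Variables eligible for adjustment (non-descendants of C, excluding C and S): {A, R, V}.
Backdoor paths from C to S:
  P1: C <- V -> A -> S
  P2: C <- V -> S
  P3: C <- A <- V -> S
  P4: C <- A -> S
The empty set is not sufficient: P1 (C <- V -> A -> S) has no collider blocking it and no conditioned non-collider, so it is open.
Try {A, V}:
  P1: blocked at fork node V ∈ conditioning set.
  P2: blocked at fork node V ∈ conditioning set.
  P3: blocked at chain node A ∈ conditioning set.
  P4: blocked at fork node A ∈ conditioning set.
{A, V} contains no descendant of C and blocks every backdoor path.
Every element of {A, V} is needed (dropping A leaves P4 open; dropping V leaves P2 open), so no proper subset is valid.
Among all size-2 subsets of the eligible variables, only {A, V} blocks every backdoor path, so it is the unique smallest valid adjustment set.

{A, V}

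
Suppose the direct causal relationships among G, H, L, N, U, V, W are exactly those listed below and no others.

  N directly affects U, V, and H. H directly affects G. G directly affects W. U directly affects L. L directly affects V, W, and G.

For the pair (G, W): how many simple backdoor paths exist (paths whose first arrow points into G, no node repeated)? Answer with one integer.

3

A backdoor path from G to W is any simple undirected path whose first edge points into G (i.e. leaves G via a parent).
Parents of G: {H, L}.
Enumerating:
  P1: G <- L -> W
  P2: G <- H <- N -> U -> L -> W
  P3: G <- H <- N -> V <- L -> W
That exhausts the simple backdoor paths. Count: 3.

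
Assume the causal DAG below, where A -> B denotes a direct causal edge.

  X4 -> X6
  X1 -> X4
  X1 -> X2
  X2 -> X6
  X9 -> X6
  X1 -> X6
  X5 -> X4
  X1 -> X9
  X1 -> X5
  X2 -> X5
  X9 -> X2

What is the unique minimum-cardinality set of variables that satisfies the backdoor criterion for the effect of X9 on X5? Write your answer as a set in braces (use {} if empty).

Variables eligible for adjustment (non-descendants of X9, excluding X9 and X5): {X1}.
Backdoor paths from X9 to X5:
  P1: X9 <- X1 -> X2 -> X5
  P2: X9 <- X1 -> X2 -> X6 <- X4 <- X5
  P3: X9 <- X1 -> X5
  P4: X9 <- X1 -> X4 <- X5
  P5: X9 <- X1 -> X4 -> X6 <- X2 -> X5
  P6: X9 <- X1 -> X6 <- X2 -> X5
  P7: X9 <- X1 -> X6 <- X4 <- X5
The empty set is not sufficient: P1 (X9 <- X1 -> X2 -> X5) has no collider blocking it and no conditioned non-collider, so it is open.
Try {X1}:
  P1: blocked at fork node X1 ∈ conditioning set.
  P2: blocked at fork node X1 ∈ conditioning set.
  P3: blocked at fork node X1 ∈ conditioning set.
  P4: blocked at fork node X1 ∈ conditioning set.
  P5: blocked at fork node X1 ∈ conditioning set.
  P6: blocked at fork node X1 ∈ conditioning set.
  P7: blocked at fork node X1 ∈ conditioning set.
{X1} contains no descendant of X9 and blocks every backdoor path.
{X1} is the unique smallest valid adjustment set.

{X1}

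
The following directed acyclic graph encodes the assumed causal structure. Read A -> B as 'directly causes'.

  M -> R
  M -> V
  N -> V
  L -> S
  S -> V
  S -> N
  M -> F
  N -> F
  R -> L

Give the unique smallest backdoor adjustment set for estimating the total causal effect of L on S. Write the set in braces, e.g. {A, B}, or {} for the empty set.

{}

Variables eligible for adjustment (non-descendants of L, excluding L and S): {M, R}.
Backdoor paths from L to S:
  P1: L <- R <- M -> F <- N <- S
  P2: L <- R <- M -> F <- N -> V <- S
  P3: L <- R <- M -> V <- S
  P4: L <- R <- M -> V <- N <- S
Each backdoor path contains an unconditioned collider, so every path is already blocked with the empty conditioning set:
  P1: blocked at collider F (neither it nor any descendant is in the conditioning set).
  P2: blocked at collider F (neither it nor any descendant is in the conditioning set).
  P3: blocked at collider V (neither it nor any descendant is in the conditioning set).
  P4: blocked at collider V (neither it nor any descendant is in the conditioning set).
The empty set is therefore the unique smallest valid set.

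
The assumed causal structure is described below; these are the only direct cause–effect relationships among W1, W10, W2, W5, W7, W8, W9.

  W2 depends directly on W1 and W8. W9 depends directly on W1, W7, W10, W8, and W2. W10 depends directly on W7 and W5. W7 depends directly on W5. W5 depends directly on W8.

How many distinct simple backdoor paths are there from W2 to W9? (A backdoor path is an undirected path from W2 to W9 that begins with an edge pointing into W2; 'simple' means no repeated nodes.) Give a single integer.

6

A backdoor path from W2 to W9 is any simple undirected path whose first edge points into W2 (i.e. leaves W2 via a parent).
Parents of W2: {W1, W8}.
Enumerating:
  P1: W2 <- W8 -> W5 -> W7 -> W10 -> W9
  P2: W2 <- W8 -> W5 -> W7 -> W9
  P3: W2 <- W8 -> W5 -> W10 <- W7 -> W9
  P4: W2 <- W8 -> W5 -> W10 -> W9
  P5: W2 <- W8 -> W9
  P6: W2 <- W1 -> W9
That exhausts the simple backdoor paths. Count: 6.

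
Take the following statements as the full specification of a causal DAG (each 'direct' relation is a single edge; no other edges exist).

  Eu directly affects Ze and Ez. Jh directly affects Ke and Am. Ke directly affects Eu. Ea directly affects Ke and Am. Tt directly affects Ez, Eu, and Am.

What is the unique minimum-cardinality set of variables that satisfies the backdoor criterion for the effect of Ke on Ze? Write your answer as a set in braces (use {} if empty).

Variables eligible for adjustment (non-descendants of Ke, excluding Ke and Ze): {Am, Ea, Jh, Tt}.
Backdoor paths from Ke to Ze:
  P1: Ke <- Ea -> Am <- Tt -> Eu -> Ze
  P2: Ke <- Ea -> Am <- Tt -> Ez <- Eu -> Ze
  P3: Ke <- Jh -> Am <- Tt -> Eu -> Ze
  P4: Ke <- Jh -> Am <- Tt -> Ez <- Eu -> Ze
Each backdoor path contains an unconditioned collider, so every path is already blocked with the empty conditioning set:
  P1: blocked at collider Am (neither it nor any descendant is in the conditioning set).
  P2: blocked at collider Am (neither it nor any descendant is in the conditioning set).
  P3: blocked at collider Am (neither it nor any descendant is in the conditioning set).
  P4: blocked at collider Am (neither it nor any descendant is in the conditioning set).
The empty set is therefore the unique smallest valid set.

{}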